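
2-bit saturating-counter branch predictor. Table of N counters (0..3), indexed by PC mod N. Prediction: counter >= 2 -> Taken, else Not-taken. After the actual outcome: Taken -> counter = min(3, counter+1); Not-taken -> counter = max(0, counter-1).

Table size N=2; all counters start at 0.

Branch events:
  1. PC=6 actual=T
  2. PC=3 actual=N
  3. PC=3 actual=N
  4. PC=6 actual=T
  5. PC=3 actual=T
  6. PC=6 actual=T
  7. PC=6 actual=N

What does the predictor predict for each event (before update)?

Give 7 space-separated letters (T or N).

Ev 1: PC=6 idx=0 pred=N actual=T -> ctr[0]=1
Ev 2: PC=3 idx=1 pred=N actual=N -> ctr[1]=0
Ev 3: PC=3 idx=1 pred=N actual=N -> ctr[1]=0
Ev 4: PC=6 idx=0 pred=N actual=T -> ctr[0]=2
Ev 5: PC=3 idx=1 pred=N actual=T -> ctr[1]=1
Ev 6: PC=6 idx=0 pred=T actual=T -> ctr[0]=3
Ev 7: PC=6 idx=0 pred=T actual=N -> ctr[0]=2

Answer: N N N N N T T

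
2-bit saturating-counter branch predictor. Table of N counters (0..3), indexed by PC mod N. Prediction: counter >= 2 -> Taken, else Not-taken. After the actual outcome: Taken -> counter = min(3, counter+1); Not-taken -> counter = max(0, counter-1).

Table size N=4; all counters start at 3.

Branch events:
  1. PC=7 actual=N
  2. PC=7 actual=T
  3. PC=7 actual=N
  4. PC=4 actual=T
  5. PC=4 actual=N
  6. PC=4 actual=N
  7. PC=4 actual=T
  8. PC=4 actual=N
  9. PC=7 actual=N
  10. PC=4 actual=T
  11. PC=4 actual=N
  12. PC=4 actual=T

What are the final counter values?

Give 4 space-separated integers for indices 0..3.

Answer: 2 3 3 1

Derivation:
Ev 1: PC=7 idx=3 pred=T actual=N -> ctr[3]=2
Ev 2: PC=7 idx=3 pred=T actual=T -> ctr[3]=3
Ev 3: PC=7 idx=3 pred=T actual=N -> ctr[3]=2
Ev 4: PC=4 idx=0 pred=T actual=T -> ctr[0]=3
Ev 5: PC=4 idx=0 pred=T actual=N -> ctr[0]=2
Ev 6: PC=4 idx=0 pred=T actual=N -> ctr[0]=1
Ev 7: PC=4 idx=0 pred=N actual=T -> ctr[0]=2
Ev 8: PC=4 idx=0 pred=T actual=N -> ctr[0]=1
Ev 9: PC=7 idx=3 pred=T actual=N -> ctr[3]=1
Ev 10: PC=4 idx=0 pred=N actual=T -> ctr[0]=2
Ev 11: PC=4 idx=0 pred=T actual=N -> ctr[0]=1
Ev 12: PC=4 idx=0 pred=N actual=T -> ctr[0]=2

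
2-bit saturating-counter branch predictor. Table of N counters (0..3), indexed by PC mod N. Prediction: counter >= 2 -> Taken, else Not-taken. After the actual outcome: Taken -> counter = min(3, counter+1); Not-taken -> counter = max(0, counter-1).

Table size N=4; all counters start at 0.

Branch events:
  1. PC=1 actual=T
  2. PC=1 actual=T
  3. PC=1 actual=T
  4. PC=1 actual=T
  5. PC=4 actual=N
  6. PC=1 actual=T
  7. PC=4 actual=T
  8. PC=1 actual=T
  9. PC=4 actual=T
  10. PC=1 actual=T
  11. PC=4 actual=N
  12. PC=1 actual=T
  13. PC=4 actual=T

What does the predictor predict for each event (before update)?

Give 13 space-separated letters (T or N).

Ev 1: PC=1 idx=1 pred=N actual=T -> ctr[1]=1
Ev 2: PC=1 idx=1 pred=N actual=T -> ctr[1]=2
Ev 3: PC=1 idx=1 pred=T actual=T -> ctr[1]=3
Ev 4: PC=1 idx=1 pred=T actual=T -> ctr[1]=3
Ev 5: PC=4 idx=0 pred=N actual=N -> ctr[0]=0
Ev 6: PC=1 idx=1 pred=T actual=T -> ctr[1]=3
Ev 7: PC=4 idx=0 pred=N actual=T -> ctr[0]=1
Ev 8: PC=1 idx=1 pred=T actual=T -> ctr[1]=3
Ev 9: PC=4 idx=0 pred=N actual=T -> ctr[0]=2
Ev 10: PC=1 idx=1 pred=T actual=T -> ctr[1]=3
Ev 11: PC=4 idx=0 pred=T actual=N -> ctr[0]=1
Ev 12: PC=1 idx=1 pred=T actual=T -> ctr[1]=3
Ev 13: PC=4 idx=0 pred=N actual=T -> ctr[0]=2

Answer: N N T T N T N T N T T T N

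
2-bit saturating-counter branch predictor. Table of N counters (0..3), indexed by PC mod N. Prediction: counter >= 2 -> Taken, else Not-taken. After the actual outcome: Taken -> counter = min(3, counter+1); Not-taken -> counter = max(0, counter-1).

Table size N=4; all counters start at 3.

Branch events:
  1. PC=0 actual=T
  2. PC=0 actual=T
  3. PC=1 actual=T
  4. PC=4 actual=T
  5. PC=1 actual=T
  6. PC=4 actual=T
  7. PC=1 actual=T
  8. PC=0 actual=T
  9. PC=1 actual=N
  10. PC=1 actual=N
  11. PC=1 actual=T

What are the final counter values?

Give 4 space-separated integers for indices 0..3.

Answer: 3 2 3 3

Derivation:
Ev 1: PC=0 idx=0 pred=T actual=T -> ctr[0]=3
Ev 2: PC=0 idx=0 pred=T actual=T -> ctr[0]=3
Ev 3: PC=1 idx=1 pred=T actual=T -> ctr[1]=3
Ev 4: PC=4 idx=0 pred=T actual=T -> ctr[0]=3
Ev 5: PC=1 idx=1 pred=T actual=T -> ctr[1]=3
Ev 6: PC=4 idx=0 pred=T actual=T -> ctr[0]=3
Ev 7: PC=1 idx=1 pred=T actual=T -> ctr[1]=3
Ev 8: PC=0 idx=0 pred=T actual=T -> ctr[0]=3
Ev 9: PC=1 idx=1 pred=T actual=N -> ctr[1]=2
Ev 10: PC=1 idx=1 pred=T actual=N -> ctr[1]=1
Ev 11: PC=1 idx=1 pred=N actual=T -> ctr[1]=2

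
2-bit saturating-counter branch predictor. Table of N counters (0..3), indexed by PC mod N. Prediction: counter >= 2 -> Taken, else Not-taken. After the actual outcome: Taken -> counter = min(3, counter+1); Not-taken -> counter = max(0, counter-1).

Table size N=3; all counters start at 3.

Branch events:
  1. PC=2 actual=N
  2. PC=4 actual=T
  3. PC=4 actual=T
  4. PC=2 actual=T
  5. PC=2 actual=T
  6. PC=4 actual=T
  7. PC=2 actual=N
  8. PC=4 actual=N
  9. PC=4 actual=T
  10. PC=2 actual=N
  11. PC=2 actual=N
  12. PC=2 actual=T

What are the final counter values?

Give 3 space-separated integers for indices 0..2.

Ev 1: PC=2 idx=2 pred=T actual=N -> ctr[2]=2
Ev 2: PC=4 idx=1 pred=T actual=T -> ctr[1]=3
Ev 3: PC=4 idx=1 pred=T actual=T -> ctr[1]=3
Ev 4: PC=2 idx=2 pred=T actual=T -> ctr[2]=3
Ev 5: PC=2 idx=2 pred=T actual=T -> ctr[2]=3
Ev 6: PC=4 idx=1 pred=T actual=T -> ctr[1]=3
Ev 7: PC=2 idx=2 pred=T actual=N -> ctr[2]=2
Ev 8: PC=4 idx=1 pred=T actual=N -> ctr[1]=2
Ev 9: PC=4 idx=1 pred=T actual=T -> ctr[1]=3
Ev 10: PC=2 idx=2 pred=T actual=N -> ctr[2]=1
Ev 11: PC=2 idx=2 pred=N actual=N -> ctr[2]=0
Ev 12: PC=2 idx=2 pred=N actual=T -> ctr[2]=1

Answer: 3 3 1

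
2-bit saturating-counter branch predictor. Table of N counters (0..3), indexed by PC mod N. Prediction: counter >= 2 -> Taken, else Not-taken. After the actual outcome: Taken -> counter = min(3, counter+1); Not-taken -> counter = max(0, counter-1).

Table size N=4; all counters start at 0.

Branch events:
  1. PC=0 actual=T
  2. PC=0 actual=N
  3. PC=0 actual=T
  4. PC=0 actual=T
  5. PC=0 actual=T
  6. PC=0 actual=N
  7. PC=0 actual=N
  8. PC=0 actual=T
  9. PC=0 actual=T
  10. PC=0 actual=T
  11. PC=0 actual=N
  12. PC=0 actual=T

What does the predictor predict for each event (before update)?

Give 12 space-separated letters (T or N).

Ev 1: PC=0 idx=0 pred=N actual=T -> ctr[0]=1
Ev 2: PC=0 idx=0 pred=N actual=N -> ctr[0]=0
Ev 3: PC=0 idx=0 pred=N actual=T -> ctr[0]=1
Ev 4: PC=0 idx=0 pred=N actual=T -> ctr[0]=2
Ev 5: PC=0 idx=0 pred=T actual=T -> ctr[0]=3
Ev 6: PC=0 idx=0 pred=T actual=N -> ctr[0]=2
Ev 7: PC=0 idx=0 pred=T actual=N -> ctr[0]=1
Ev 8: PC=0 idx=0 pred=N actual=T -> ctr[0]=2
Ev 9: PC=0 idx=0 pred=T actual=T -> ctr[0]=3
Ev 10: PC=0 idx=0 pred=T actual=T -> ctr[0]=3
Ev 11: PC=0 idx=0 pred=T actual=N -> ctr[0]=2
Ev 12: PC=0 idx=0 pred=T actual=T -> ctr[0]=3

Answer: N N N N T T T N T T T T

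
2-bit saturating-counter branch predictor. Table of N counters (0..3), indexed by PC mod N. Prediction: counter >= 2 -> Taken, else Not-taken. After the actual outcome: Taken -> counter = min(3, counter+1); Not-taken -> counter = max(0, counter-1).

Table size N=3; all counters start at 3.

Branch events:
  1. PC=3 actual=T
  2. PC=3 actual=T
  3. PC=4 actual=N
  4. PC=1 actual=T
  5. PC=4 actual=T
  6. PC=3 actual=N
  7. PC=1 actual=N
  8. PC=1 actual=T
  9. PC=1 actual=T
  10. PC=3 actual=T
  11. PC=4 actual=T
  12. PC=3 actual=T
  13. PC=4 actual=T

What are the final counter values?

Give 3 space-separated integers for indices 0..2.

Ev 1: PC=3 idx=0 pred=T actual=T -> ctr[0]=3
Ev 2: PC=3 idx=0 pred=T actual=T -> ctr[0]=3
Ev 3: PC=4 idx=1 pred=T actual=N -> ctr[1]=2
Ev 4: PC=1 idx=1 pred=T actual=T -> ctr[1]=3
Ev 5: PC=4 idx=1 pred=T actual=T -> ctr[1]=3
Ev 6: PC=3 idx=0 pred=T actual=N -> ctr[0]=2
Ev 7: PC=1 idx=1 pred=T actual=N -> ctr[1]=2
Ev 8: PC=1 idx=1 pred=T actual=T -> ctr[1]=3
Ev 9: PC=1 idx=1 pred=T actual=T -> ctr[1]=3
Ev 10: PC=3 idx=0 pred=T actual=T -> ctr[0]=3
Ev 11: PC=4 idx=1 pred=T actual=T -> ctr[1]=3
Ev 12: PC=3 idx=0 pred=T actual=T -> ctr[0]=3
Ev 13: PC=4 idx=1 pred=T actual=T -> ctr[1]=3

Answer: 3 3 3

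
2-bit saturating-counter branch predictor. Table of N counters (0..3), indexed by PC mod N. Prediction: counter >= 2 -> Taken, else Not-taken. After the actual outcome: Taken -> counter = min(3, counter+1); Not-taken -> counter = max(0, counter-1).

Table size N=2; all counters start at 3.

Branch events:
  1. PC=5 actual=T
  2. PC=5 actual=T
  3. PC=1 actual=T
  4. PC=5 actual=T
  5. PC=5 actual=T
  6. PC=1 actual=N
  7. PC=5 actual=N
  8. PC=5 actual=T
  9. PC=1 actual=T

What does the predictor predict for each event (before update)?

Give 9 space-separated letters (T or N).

Ev 1: PC=5 idx=1 pred=T actual=T -> ctr[1]=3
Ev 2: PC=5 idx=1 pred=T actual=T -> ctr[1]=3
Ev 3: PC=1 idx=1 pred=T actual=T -> ctr[1]=3
Ev 4: PC=5 idx=1 pred=T actual=T -> ctr[1]=3
Ev 5: PC=5 idx=1 pred=T actual=T -> ctr[1]=3
Ev 6: PC=1 idx=1 pred=T actual=N -> ctr[1]=2
Ev 7: PC=5 idx=1 pred=T actual=N -> ctr[1]=1
Ev 8: PC=5 idx=1 pred=N actual=T -> ctr[1]=2
Ev 9: PC=1 idx=1 pred=T actual=T -> ctr[1]=3

Answer: T T T T T T T N T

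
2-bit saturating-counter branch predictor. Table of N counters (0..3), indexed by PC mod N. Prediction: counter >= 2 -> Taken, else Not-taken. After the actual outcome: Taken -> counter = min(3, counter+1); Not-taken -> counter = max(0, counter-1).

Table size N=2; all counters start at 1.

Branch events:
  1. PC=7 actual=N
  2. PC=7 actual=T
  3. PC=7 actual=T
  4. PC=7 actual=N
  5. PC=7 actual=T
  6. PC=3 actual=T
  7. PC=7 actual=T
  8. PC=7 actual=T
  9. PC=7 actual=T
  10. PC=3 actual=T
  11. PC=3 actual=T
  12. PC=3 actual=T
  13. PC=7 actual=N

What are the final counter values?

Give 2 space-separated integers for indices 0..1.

Answer: 1 2

Derivation:
Ev 1: PC=7 idx=1 pred=N actual=N -> ctr[1]=0
Ev 2: PC=7 idx=1 pred=N actual=T -> ctr[1]=1
Ev 3: PC=7 idx=1 pred=N actual=T -> ctr[1]=2
Ev 4: PC=7 idx=1 pred=T actual=N -> ctr[1]=1
Ev 5: PC=7 idx=1 pred=N actual=T -> ctr[1]=2
Ev 6: PC=3 idx=1 pred=T actual=T -> ctr[1]=3
Ev 7: PC=7 idx=1 pred=T actual=T -> ctr[1]=3
Ev 8: PC=7 idx=1 pred=T actual=T -> ctr[1]=3
Ev 9: PC=7 idx=1 pred=T actual=T -> ctr[1]=3
Ev 10: PC=3 idx=1 pred=T actual=T -> ctr[1]=3
Ev 11: PC=3 idx=1 pred=T actual=T -> ctr[1]=3
Ev 12: PC=3 idx=1 pred=T actual=T -> ctr[1]=3
Ev 13: PC=7 idx=1 pred=T actual=N -> ctr[1]=2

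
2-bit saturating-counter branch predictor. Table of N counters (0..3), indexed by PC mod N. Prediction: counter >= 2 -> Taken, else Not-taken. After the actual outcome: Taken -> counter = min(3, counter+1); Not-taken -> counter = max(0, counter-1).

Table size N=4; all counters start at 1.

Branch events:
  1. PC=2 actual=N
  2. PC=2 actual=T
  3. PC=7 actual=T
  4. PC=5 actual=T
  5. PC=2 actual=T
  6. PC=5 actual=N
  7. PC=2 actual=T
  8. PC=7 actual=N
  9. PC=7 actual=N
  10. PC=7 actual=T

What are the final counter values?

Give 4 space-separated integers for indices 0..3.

Answer: 1 1 3 1

Derivation:
Ev 1: PC=2 idx=2 pred=N actual=N -> ctr[2]=0
Ev 2: PC=2 idx=2 pred=N actual=T -> ctr[2]=1
Ev 3: PC=7 idx=3 pred=N actual=T -> ctr[3]=2
Ev 4: PC=5 idx=1 pred=N actual=T -> ctr[1]=2
Ev 5: PC=2 idx=2 pred=N actual=T -> ctr[2]=2
Ev 6: PC=5 idx=1 pred=T actual=N -> ctr[1]=1
Ev 7: PC=2 idx=2 pred=T actual=T -> ctr[2]=3
Ev 8: PC=7 idx=3 pred=T actual=N -> ctr[3]=1
Ev 9: PC=7 idx=3 pred=N actual=N -> ctr[3]=0
Ev 10: PC=7 idx=3 pred=N actual=T -> ctr[3]=1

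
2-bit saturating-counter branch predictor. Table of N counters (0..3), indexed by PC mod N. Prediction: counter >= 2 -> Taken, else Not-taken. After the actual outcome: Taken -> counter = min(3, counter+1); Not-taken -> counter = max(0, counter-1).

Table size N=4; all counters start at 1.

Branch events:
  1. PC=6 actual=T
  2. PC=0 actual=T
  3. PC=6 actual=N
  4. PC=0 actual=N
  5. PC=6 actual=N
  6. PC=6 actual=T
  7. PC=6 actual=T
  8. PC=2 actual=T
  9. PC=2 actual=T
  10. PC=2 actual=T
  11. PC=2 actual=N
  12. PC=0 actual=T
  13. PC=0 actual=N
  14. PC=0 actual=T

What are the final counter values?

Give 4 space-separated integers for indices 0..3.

Answer: 2 1 2 1

Derivation:
Ev 1: PC=6 idx=2 pred=N actual=T -> ctr[2]=2
Ev 2: PC=0 idx=0 pred=N actual=T -> ctr[0]=2
Ev 3: PC=6 idx=2 pred=T actual=N -> ctr[2]=1
Ev 4: PC=0 idx=0 pred=T actual=N -> ctr[0]=1
Ev 5: PC=6 idx=2 pred=N actual=N -> ctr[2]=0
Ev 6: PC=6 idx=2 pred=N actual=T -> ctr[2]=1
Ev 7: PC=6 idx=2 pred=N actual=T -> ctr[2]=2
Ev 8: PC=2 idx=2 pred=T actual=T -> ctr[2]=3
Ev 9: PC=2 idx=2 pred=T actual=T -> ctr[2]=3
Ev 10: PC=2 idx=2 pred=T actual=T -> ctr[2]=3
Ev 11: PC=2 idx=2 pred=T actual=N -> ctr[2]=2
Ev 12: PC=0 idx=0 pred=N actual=T -> ctr[0]=2
Ev 13: PC=0 idx=0 pred=T actual=N -> ctr[0]=1
Ev 14: PC=0 idx=0 pred=N actual=T -> ctr[0]=2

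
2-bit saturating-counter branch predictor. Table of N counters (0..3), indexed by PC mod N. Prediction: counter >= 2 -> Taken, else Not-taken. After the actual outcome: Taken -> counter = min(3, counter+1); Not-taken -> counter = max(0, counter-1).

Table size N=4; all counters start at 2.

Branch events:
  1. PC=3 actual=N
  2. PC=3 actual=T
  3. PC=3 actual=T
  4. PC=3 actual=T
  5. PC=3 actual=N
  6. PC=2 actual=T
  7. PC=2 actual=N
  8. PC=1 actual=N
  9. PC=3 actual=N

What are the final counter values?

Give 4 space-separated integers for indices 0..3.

Answer: 2 1 2 1

Derivation:
Ev 1: PC=3 idx=3 pred=T actual=N -> ctr[3]=1
Ev 2: PC=3 idx=3 pred=N actual=T -> ctr[3]=2
Ev 3: PC=3 idx=3 pred=T actual=T -> ctr[3]=3
Ev 4: PC=3 idx=3 pred=T actual=T -> ctr[3]=3
Ev 5: PC=3 idx=3 pred=T actual=N -> ctr[3]=2
Ev 6: PC=2 idx=2 pred=T actual=T -> ctr[2]=3
Ev 7: PC=2 idx=2 pred=T actual=N -> ctr[2]=2
Ev 8: PC=1 idx=1 pred=T actual=N -> ctr[1]=1
Ev 9: PC=3 idx=3 pred=T actual=N -> ctr[3]=1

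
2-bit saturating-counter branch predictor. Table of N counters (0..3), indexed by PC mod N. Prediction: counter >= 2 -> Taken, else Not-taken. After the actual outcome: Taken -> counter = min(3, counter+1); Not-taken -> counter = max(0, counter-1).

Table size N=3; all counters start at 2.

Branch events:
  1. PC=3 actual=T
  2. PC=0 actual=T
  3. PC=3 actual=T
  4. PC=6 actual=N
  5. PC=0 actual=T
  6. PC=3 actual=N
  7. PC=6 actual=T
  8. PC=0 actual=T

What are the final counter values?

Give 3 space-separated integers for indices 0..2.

Ev 1: PC=3 idx=0 pred=T actual=T -> ctr[0]=3
Ev 2: PC=0 idx=0 pred=T actual=T -> ctr[0]=3
Ev 3: PC=3 idx=0 pred=T actual=T -> ctr[0]=3
Ev 4: PC=6 idx=0 pred=T actual=N -> ctr[0]=2
Ev 5: PC=0 idx=0 pred=T actual=T -> ctr[0]=3
Ev 6: PC=3 idx=0 pred=T actual=N -> ctr[0]=2
Ev 7: PC=6 idx=0 pred=T actual=T -> ctr[0]=3
Ev 8: PC=0 idx=0 pred=T actual=T -> ctr[0]=3

Answer: 3 2 2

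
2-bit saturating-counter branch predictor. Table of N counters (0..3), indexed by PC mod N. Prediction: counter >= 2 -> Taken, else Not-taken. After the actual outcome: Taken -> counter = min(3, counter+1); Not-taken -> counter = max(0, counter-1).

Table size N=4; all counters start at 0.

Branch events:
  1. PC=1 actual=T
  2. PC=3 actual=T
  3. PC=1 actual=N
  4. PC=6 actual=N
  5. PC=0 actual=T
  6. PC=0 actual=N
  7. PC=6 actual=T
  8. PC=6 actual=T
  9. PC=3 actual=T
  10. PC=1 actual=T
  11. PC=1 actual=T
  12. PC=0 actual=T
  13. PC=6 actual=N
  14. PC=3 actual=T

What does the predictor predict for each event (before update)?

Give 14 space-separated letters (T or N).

Ev 1: PC=1 idx=1 pred=N actual=T -> ctr[1]=1
Ev 2: PC=3 idx=3 pred=N actual=T -> ctr[3]=1
Ev 3: PC=1 idx=1 pred=N actual=N -> ctr[1]=0
Ev 4: PC=6 idx=2 pred=N actual=N -> ctr[2]=0
Ev 5: PC=0 idx=0 pred=N actual=T -> ctr[0]=1
Ev 6: PC=0 idx=0 pred=N actual=N -> ctr[0]=0
Ev 7: PC=6 idx=2 pred=N actual=T -> ctr[2]=1
Ev 8: PC=6 idx=2 pred=N actual=T -> ctr[2]=2
Ev 9: PC=3 idx=3 pred=N actual=T -> ctr[3]=2
Ev 10: PC=1 idx=1 pred=N actual=T -> ctr[1]=1
Ev 11: PC=1 idx=1 pred=N actual=T -> ctr[1]=2
Ev 12: PC=0 idx=0 pred=N actual=T -> ctr[0]=1
Ev 13: PC=6 idx=2 pred=T actual=N -> ctr[2]=1
Ev 14: PC=3 idx=3 pred=T actual=T -> ctr[3]=3

Answer: N N N N N N N N N N N N T T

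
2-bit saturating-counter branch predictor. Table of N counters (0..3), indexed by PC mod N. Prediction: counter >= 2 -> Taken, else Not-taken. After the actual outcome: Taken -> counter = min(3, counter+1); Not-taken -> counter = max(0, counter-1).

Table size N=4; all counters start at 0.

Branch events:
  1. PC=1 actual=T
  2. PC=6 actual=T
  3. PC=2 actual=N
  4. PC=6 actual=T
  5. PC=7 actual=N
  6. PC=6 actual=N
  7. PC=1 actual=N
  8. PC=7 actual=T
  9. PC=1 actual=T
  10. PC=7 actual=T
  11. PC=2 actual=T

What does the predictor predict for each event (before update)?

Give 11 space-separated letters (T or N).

Ev 1: PC=1 idx=1 pred=N actual=T -> ctr[1]=1
Ev 2: PC=6 idx=2 pred=N actual=T -> ctr[2]=1
Ev 3: PC=2 idx=2 pred=N actual=N -> ctr[2]=0
Ev 4: PC=6 idx=2 pred=N actual=T -> ctr[2]=1
Ev 5: PC=7 idx=3 pred=N actual=N -> ctr[3]=0
Ev 6: PC=6 idx=2 pred=N actual=N -> ctr[2]=0
Ev 7: PC=1 idx=1 pred=N actual=N -> ctr[1]=0
Ev 8: PC=7 idx=3 pred=N actual=T -> ctr[3]=1
Ev 9: PC=1 idx=1 pred=N actual=T -> ctr[1]=1
Ev 10: PC=7 idx=3 pred=N actual=T -> ctr[3]=2
Ev 11: PC=2 idx=2 pred=N actual=T -> ctr[2]=1

Answer: N N N N N N N N N N N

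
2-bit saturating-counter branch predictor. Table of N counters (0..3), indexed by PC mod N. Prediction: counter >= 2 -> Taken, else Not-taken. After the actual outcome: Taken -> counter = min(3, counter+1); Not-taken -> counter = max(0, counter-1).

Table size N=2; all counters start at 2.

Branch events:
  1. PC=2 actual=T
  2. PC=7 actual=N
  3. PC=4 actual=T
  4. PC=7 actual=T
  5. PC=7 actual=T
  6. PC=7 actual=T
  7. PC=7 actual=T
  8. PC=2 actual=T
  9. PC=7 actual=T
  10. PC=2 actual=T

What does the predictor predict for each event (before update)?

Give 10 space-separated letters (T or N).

Answer: T T T N T T T T T T

Derivation:
Ev 1: PC=2 idx=0 pred=T actual=T -> ctr[0]=3
Ev 2: PC=7 idx=1 pred=T actual=N -> ctr[1]=1
Ev 3: PC=4 idx=0 pred=T actual=T -> ctr[0]=3
Ev 4: PC=7 idx=1 pred=N actual=T -> ctr[1]=2
Ev 5: PC=7 idx=1 pred=T actual=T -> ctr[1]=3
Ev 6: PC=7 idx=1 pred=T actual=T -> ctr[1]=3
Ev 7: PC=7 idx=1 pred=T actual=T -> ctr[1]=3
Ev 8: PC=2 idx=0 pred=T actual=T -> ctr[0]=3
Ev 9: PC=7 idx=1 pred=T actual=T -> ctr[1]=3
Ev 10: PC=2 idx=0 pred=T actual=T -> ctr[0]=3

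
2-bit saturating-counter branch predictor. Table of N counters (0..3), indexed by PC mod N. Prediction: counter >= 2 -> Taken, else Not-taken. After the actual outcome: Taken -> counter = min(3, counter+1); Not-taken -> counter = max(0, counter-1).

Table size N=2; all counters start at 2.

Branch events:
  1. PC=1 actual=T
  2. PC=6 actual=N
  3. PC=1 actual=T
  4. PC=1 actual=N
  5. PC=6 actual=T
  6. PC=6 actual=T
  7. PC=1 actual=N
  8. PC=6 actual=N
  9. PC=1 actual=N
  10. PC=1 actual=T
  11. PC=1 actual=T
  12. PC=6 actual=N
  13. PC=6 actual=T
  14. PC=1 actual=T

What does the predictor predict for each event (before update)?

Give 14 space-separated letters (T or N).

Answer: T T T T N T T T N N N T N T

Derivation:
Ev 1: PC=1 idx=1 pred=T actual=T -> ctr[1]=3
Ev 2: PC=6 idx=0 pred=T actual=N -> ctr[0]=1
Ev 3: PC=1 idx=1 pred=T actual=T -> ctr[1]=3
Ev 4: PC=1 idx=1 pred=T actual=N -> ctr[1]=2
Ev 5: PC=6 idx=0 pred=N actual=T -> ctr[0]=2
Ev 6: PC=6 idx=0 pred=T actual=T -> ctr[0]=3
Ev 7: PC=1 idx=1 pred=T actual=N -> ctr[1]=1
Ev 8: PC=6 idx=0 pred=T actual=N -> ctr[0]=2
Ev 9: PC=1 idx=1 pred=N actual=N -> ctr[1]=0
Ev 10: PC=1 idx=1 pred=N actual=T -> ctr[1]=1
Ev 11: PC=1 idx=1 pred=N actual=T -> ctr[1]=2
Ev 12: PC=6 idx=0 pred=T actual=N -> ctr[0]=1
Ev 13: PC=6 idx=0 pred=N actual=T -> ctr[0]=2
Ev 14: PC=1 idx=1 pred=T actual=T -> ctr[1]=3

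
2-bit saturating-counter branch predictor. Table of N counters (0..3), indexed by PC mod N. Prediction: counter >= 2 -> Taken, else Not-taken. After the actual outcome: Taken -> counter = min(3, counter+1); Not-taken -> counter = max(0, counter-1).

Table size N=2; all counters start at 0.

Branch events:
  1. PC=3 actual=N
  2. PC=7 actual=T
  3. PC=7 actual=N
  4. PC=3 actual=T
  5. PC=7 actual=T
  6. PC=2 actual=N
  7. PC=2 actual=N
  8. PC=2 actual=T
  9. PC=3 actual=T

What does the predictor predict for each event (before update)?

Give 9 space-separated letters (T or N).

Answer: N N N N N N N N T

Derivation:
Ev 1: PC=3 idx=1 pred=N actual=N -> ctr[1]=0
Ev 2: PC=7 idx=1 pred=N actual=T -> ctr[1]=1
Ev 3: PC=7 idx=1 pred=N actual=N -> ctr[1]=0
Ev 4: PC=3 idx=1 pred=N actual=T -> ctr[1]=1
Ev 5: PC=7 idx=1 pred=N actual=T -> ctr[1]=2
Ev 6: PC=2 idx=0 pred=N actual=N -> ctr[0]=0
Ev 7: PC=2 idx=0 pred=N actual=N -> ctr[0]=0
Ev 8: PC=2 idx=0 pred=N actual=T -> ctr[0]=1
Ev 9: PC=3 idx=1 pred=T actual=T -> ctr[1]=3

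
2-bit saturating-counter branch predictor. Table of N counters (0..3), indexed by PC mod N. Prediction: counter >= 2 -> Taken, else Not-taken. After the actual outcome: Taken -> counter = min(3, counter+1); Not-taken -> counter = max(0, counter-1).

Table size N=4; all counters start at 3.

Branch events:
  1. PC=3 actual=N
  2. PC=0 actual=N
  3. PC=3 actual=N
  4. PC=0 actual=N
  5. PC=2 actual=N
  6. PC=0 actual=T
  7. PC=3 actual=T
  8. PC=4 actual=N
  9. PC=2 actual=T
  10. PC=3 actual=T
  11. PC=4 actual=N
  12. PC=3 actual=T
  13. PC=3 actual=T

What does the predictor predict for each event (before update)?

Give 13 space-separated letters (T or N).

Answer: T T T T T N N T T T N T T

Derivation:
Ev 1: PC=3 idx=3 pred=T actual=N -> ctr[3]=2
Ev 2: PC=0 idx=0 pred=T actual=N -> ctr[0]=2
Ev 3: PC=3 idx=3 pred=T actual=N -> ctr[3]=1
Ev 4: PC=0 idx=0 pred=T actual=N -> ctr[0]=1
Ev 5: PC=2 idx=2 pred=T actual=N -> ctr[2]=2
Ev 6: PC=0 idx=0 pred=N actual=T -> ctr[0]=2
Ev 7: PC=3 idx=3 pred=N actual=T -> ctr[3]=2
Ev 8: PC=4 idx=0 pred=T actual=N -> ctr[0]=1
Ev 9: PC=2 idx=2 pred=T actual=T -> ctr[2]=3
Ev 10: PC=3 idx=3 pred=T actual=T -> ctr[3]=3
Ev 11: PC=4 idx=0 pred=N actual=N -> ctr[0]=0
Ev 12: PC=3 idx=3 pred=T actual=T -> ctr[3]=3
Ev 13: PC=3 idx=3 pred=T actual=T -> ctr[3]=3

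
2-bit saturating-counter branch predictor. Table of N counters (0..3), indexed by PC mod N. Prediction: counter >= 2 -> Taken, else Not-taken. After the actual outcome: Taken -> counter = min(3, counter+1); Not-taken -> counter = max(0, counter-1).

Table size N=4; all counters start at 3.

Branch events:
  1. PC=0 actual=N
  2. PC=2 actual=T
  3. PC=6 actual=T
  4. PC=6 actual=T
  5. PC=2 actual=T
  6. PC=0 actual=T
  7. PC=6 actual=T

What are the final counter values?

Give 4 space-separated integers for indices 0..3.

Ev 1: PC=0 idx=0 pred=T actual=N -> ctr[0]=2
Ev 2: PC=2 idx=2 pred=T actual=T -> ctr[2]=3
Ev 3: PC=6 idx=2 pred=T actual=T -> ctr[2]=3
Ev 4: PC=6 idx=2 pred=T actual=T -> ctr[2]=3
Ev 5: PC=2 idx=2 pred=T actual=T -> ctr[2]=3
Ev 6: PC=0 idx=0 pred=T actual=T -> ctr[0]=3
Ev 7: PC=6 idx=2 pred=T actual=T -> ctr[2]=3

Answer: 3 3 3 3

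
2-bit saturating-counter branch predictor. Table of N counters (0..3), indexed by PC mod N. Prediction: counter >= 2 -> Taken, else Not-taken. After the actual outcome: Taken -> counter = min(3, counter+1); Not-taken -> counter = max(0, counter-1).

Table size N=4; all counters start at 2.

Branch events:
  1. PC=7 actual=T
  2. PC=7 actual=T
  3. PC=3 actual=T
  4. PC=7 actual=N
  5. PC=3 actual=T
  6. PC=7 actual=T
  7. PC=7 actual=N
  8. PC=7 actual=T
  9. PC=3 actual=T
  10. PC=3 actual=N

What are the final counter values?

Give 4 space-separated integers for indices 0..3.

Ev 1: PC=7 idx=3 pred=T actual=T -> ctr[3]=3
Ev 2: PC=7 idx=3 pred=T actual=T -> ctr[3]=3
Ev 3: PC=3 idx=3 pred=T actual=T -> ctr[3]=3
Ev 4: PC=7 idx=3 pred=T actual=N -> ctr[3]=2
Ev 5: PC=3 idx=3 pred=T actual=T -> ctr[3]=3
Ev 6: PC=7 idx=3 pred=T actual=T -> ctr[3]=3
Ev 7: PC=7 idx=3 pred=T actual=N -> ctr[3]=2
Ev 8: PC=7 idx=3 pred=T actual=T -> ctr[3]=3
Ev 9: PC=3 idx=3 pred=T actual=T -> ctr[3]=3
Ev 10: PC=3 idx=3 pred=T actual=N -> ctr[3]=2

Answer: 2 2 2 2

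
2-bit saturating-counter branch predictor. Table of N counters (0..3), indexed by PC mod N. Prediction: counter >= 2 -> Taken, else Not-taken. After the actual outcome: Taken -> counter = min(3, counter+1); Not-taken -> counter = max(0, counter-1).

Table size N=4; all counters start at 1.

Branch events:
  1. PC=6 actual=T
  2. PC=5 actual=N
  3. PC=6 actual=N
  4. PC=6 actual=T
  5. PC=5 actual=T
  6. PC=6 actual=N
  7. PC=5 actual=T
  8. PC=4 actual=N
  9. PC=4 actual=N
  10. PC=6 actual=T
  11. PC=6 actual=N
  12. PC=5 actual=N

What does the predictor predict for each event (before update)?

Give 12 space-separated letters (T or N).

Answer: N N T N N T N N N N T T

Derivation:
Ev 1: PC=6 idx=2 pred=N actual=T -> ctr[2]=2
Ev 2: PC=5 idx=1 pred=N actual=N -> ctr[1]=0
Ev 3: PC=6 idx=2 pred=T actual=N -> ctr[2]=1
Ev 4: PC=6 idx=2 pred=N actual=T -> ctr[2]=2
Ev 5: PC=5 idx=1 pred=N actual=T -> ctr[1]=1
Ev 6: PC=6 idx=2 pred=T actual=N -> ctr[2]=1
Ev 7: PC=5 idx=1 pred=N actual=T -> ctr[1]=2
Ev 8: PC=4 idx=0 pred=N actual=N -> ctr[0]=0
Ev 9: PC=4 idx=0 pred=N actual=N -> ctr[0]=0
Ev 10: PC=6 idx=2 pred=N actual=T -> ctr[2]=2
Ev 11: PC=6 idx=2 pred=T actual=N -> ctr[2]=1
Ev 12: PC=5 idx=1 pred=T actual=N -> ctr[1]=1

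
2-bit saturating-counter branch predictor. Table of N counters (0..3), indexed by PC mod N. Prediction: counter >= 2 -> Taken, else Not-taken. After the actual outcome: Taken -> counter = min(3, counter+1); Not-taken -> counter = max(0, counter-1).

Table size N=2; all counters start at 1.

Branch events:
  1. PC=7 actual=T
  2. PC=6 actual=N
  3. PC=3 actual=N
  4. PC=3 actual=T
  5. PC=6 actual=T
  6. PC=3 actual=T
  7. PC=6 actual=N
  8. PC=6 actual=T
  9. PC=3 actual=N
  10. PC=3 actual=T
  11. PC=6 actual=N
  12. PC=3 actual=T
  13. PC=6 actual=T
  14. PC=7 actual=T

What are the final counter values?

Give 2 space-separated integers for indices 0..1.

Ev 1: PC=7 idx=1 pred=N actual=T -> ctr[1]=2
Ev 2: PC=6 idx=0 pred=N actual=N -> ctr[0]=0
Ev 3: PC=3 idx=1 pred=T actual=N -> ctr[1]=1
Ev 4: PC=3 idx=1 pred=N actual=T -> ctr[1]=2
Ev 5: PC=6 idx=0 pred=N actual=T -> ctr[0]=1
Ev 6: PC=3 idx=1 pred=T actual=T -> ctr[1]=3
Ev 7: PC=6 idx=0 pred=N actual=N -> ctr[0]=0
Ev 8: PC=6 idx=0 pred=N actual=T -> ctr[0]=1
Ev 9: PC=3 idx=1 pred=T actual=N -> ctr[1]=2
Ev 10: PC=3 idx=1 pred=T actual=T -> ctr[1]=3
Ev 11: PC=6 idx=0 pred=N actual=N -> ctr[0]=0
Ev 12: PC=3 idx=1 pred=T actual=T -> ctr[1]=3
Ev 13: PC=6 idx=0 pred=N actual=T -> ctr[0]=1
Ev 14: PC=7 idx=1 pred=T actual=T -> ctr[1]=3

Answer: 1 3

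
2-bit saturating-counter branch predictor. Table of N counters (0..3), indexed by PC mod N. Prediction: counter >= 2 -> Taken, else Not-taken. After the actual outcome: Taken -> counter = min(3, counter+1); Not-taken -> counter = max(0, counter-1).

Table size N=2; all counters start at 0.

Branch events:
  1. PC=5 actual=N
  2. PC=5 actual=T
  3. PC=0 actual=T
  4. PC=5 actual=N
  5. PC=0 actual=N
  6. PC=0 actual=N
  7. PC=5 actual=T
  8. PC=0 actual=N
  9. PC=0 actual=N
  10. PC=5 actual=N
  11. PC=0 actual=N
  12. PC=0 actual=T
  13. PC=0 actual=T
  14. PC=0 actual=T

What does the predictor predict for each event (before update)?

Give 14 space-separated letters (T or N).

Answer: N N N N N N N N N N N N N T

Derivation:
Ev 1: PC=5 idx=1 pred=N actual=N -> ctr[1]=0
Ev 2: PC=5 idx=1 pred=N actual=T -> ctr[1]=1
Ev 3: PC=0 idx=0 pred=N actual=T -> ctr[0]=1
Ev 4: PC=5 idx=1 pred=N actual=N -> ctr[1]=0
Ev 5: PC=0 idx=0 pred=N actual=N -> ctr[0]=0
Ev 6: PC=0 idx=0 pred=N actual=N -> ctr[0]=0
Ev 7: PC=5 idx=1 pred=N actual=T -> ctr[1]=1
Ev 8: PC=0 idx=0 pred=N actual=N -> ctr[0]=0
Ev 9: PC=0 idx=0 pred=N actual=N -> ctr[0]=0
Ev 10: PC=5 idx=1 pred=N actual=N -> ctr[1]=0
Ev 11: PC=0 idx=0 pred=N actual=N -> ctr[0]=0
Ev 12: PC=0 idx=0 pred=N actual=T -> ctr[0]=1
Ev 13: PC=0 idx=0 pred=N actual=T -> ctr[0]=2
Ev 14: PC=0 idx=0 pred=T actual=T -> ctr[0]=3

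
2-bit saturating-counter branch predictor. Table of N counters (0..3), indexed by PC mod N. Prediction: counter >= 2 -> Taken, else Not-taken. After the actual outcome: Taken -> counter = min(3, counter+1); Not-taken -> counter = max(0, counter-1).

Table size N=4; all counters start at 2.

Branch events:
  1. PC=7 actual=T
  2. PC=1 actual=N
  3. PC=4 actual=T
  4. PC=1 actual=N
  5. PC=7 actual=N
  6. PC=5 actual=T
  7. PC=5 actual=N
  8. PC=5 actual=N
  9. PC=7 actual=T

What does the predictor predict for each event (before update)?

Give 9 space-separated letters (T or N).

Answer: T T T N T N N N T

Derivation:
Ev 1: PC=7 idx=3 pred=T actual=T -> ctr[3]=3
Ev 2: PC=1 idx=1 pred=T actual=N -> ctr[1]=1
Ev 3: PC=4 idx=0 pred=T actual=T -> ctr[0]=3
Ev 4: PC=1 idx=1 pred=N actual=N -> ctr[1]=0
Ev 5: PC=7 idx=3 pred=T actual=N -> ctr[3]=2
Ev 6: PC=5 idx=1 pred=N actual=T -> ctr[1]=1
Ev 7: PC=5 idx=1 pred=N actual=N -> ctr[1]=0
Ev 8: PC=5 idx=1 pred=N actual=N -> ctr[1]=0
Ev 9: PC=7 idx=3 pred=T actual=T -> ctr[3]=3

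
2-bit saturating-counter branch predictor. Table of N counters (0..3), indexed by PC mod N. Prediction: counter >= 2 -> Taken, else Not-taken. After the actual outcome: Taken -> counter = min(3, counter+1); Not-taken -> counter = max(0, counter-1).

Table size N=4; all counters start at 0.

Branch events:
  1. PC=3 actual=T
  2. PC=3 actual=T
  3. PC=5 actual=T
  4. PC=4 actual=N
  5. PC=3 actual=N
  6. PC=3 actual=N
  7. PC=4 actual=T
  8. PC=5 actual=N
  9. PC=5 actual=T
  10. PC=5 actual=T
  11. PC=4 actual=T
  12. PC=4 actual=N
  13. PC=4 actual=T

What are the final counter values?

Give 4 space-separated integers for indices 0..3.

Ev 1: PC=3 idx=3 pred=N actual=T -> ctr[3]=1
Ev 2: PC=3 idx=3 pred=N actual=T -> ctr[3]=2
Ev 3: PC=5 idx=1 pred=N actual=T -> ctr[1]=1
Ev 4: PC=4 idx=0 pred=N actual=N -> ctr[0]=0
Ev 5: PC=3 idx=3 pred=T actual=N -> ctr[3]=1
Ev 6: PC=3 idx=3 pred=N actual=N -> ctr[3]=0
Ev 7: PC=4 idx=0 pred=N actual=T -> ctr[0]=1
Ev 8: PC=5 idx=1 pred=N actual=N -> ctr[1]=0
Ev 9: PC=5 idx=1 pred=N actual=T -> ctr[1]=1
Ev 10: PC=5 idx=1 pred=N actual=T -> ctr[1]=2
Ev 11: PC=4 idx=0 pred=N actual=T -> ctr[0]=2
Ev 12: PC=4 idx=0 pred=T actual=N -> ctr[0]=1
Ev 13: PC=4 idx=0 pred=N actual=T -> ctr[0]=2

Answer: 2 2 0 0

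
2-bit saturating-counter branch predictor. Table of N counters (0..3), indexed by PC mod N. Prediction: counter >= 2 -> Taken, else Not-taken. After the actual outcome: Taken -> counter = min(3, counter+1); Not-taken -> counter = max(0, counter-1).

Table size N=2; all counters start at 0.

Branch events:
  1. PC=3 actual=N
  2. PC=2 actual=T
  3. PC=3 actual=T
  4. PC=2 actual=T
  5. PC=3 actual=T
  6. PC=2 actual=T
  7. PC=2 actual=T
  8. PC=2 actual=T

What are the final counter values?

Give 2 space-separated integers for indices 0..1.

Answer: 3 2

Derivation:
Ev 1: PC=3 idx=1 pred=N actual=N -> ctr[1]=0
Ev 2: PC=2 idx=0 pred=N actual=T -> ctr[0]=1
Ev 3: PC=3 idx=1 pred=N actual=T -> ctr[1]=1
Ev 4: PC=2 idx=0 pred=N actual=T -> ctr[0]=2
Ev 5: PC=3 idx=1 pred=N actual=T -> ctr[1]=2
Ev 6: PC=2 idx=0 pred=T actual=T -> ctr[0]=3
Ev 7: PC=2 idx=0 pred=T actual=T -> ctr[0]=3
Ev 8: PC=2 idx=0 pred=T actual=T -> ctr[0]=3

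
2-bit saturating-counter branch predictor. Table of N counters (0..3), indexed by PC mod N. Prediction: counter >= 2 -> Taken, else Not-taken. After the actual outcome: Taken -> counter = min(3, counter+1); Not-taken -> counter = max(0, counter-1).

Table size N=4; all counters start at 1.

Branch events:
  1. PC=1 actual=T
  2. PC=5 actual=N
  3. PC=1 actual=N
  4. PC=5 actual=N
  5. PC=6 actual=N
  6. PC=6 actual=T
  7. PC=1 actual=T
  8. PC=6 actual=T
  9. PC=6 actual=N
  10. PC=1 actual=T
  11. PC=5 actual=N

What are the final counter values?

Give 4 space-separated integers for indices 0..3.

Ev 1: PC=1 idx=1 pred=N actual=T -> ctr[1]=2
Ev 2: PC=5 idx=1 pred=T actual=N -> ctr[1]=1
Ev 3: PC=1 idx=1 pred=N actual=N -> ctr[1]=0
Ev 4: PC=5 idx=1 pred=N actual=N -> ctr[1]=0
Ev 5: PC=6 idx=2 pred=N actual=N -> ctr[2]=0
Ev 6: PC=6 idx=2 pred=N actual=T -> ctr[2]=1
Ev 7: PC=1 idx=1 pred=N actual=T -> ctr[1]=1
Ev 8: PC=6 idx=2 pred=N actual=T -> ctr[2]=2
Ev 9: PC=6 idx=2 pred=T actual=N -> ctr[2]=1
Ev 10: PC=1 idx=1 pred=N actual=T -> ctr[1]=2
Ev 11: PC=5 idx=1 pred=T actual=N -> ctr[1]=1

Answer: 1 1 1 1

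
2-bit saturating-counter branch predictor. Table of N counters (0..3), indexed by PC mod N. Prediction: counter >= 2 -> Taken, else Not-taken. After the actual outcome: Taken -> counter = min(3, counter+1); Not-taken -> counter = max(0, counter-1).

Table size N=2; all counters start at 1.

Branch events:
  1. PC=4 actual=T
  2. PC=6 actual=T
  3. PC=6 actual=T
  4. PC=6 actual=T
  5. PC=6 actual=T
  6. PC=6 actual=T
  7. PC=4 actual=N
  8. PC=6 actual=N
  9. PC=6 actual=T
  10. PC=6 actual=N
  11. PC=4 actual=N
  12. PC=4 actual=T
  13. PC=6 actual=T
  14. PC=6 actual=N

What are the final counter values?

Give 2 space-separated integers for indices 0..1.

Ev 1: PC=4 idx=0 pred=N actual=T -> ctr[0]=2
Ev 2: PC=6 idx=0 pred=T actual=T -> ctr[0]=3
Ev 3: PC=6 idx=0 pred=T actual=T -> ctr[0]=3
Ev 4: PC=6 idx=0 pred=T actual=T -> ctr[0]=3
Ev 5: PC=6 idx=0 pred=T actual=T -> ctr[0]=3
Ev 6: PC=6 idx=0 pred=T actual=T -> ctr[0]=3
Ev 7: PC=4 idx=0 pred=T actual=N -> ctr[0]=2
Ev 8: PC=6 idx=0 pred=T actual=N -> ctr[0]=1
Ev 9: PC=6 idx=0 pred=N actual=T -> ctr[0]=2
Ev 10: PC=6 idx=0 pred=T actual=N -> ctr[0]=1
Ev 11: PC=4 idx=0 pred=N actual=N -> ctr[0]=0
Ev 12: PC=4 idx=0 pred=N actual=T -> ctr[0]=1
Ev 13: PC=6 idx=0 pred=N actual=T -> ctr[0]=2
Ev 14: PC=6 idx=0 pred=T actual=N -> ctr[0]=1

Answer: 1 1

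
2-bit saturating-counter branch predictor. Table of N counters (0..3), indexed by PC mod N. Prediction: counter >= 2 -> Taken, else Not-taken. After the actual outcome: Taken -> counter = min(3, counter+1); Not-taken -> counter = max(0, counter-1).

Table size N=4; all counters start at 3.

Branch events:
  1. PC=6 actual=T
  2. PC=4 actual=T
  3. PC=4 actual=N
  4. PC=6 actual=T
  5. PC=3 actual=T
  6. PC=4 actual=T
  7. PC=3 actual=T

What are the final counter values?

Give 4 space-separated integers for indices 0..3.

Ev 1: PC=6 idx=2 pred=T actual=T -> ctr[2]=3
Ev 2: PC=4 idx=0 pred=T actual=T -> ctr[0]=3
Ev 3: PC=4 idx=0 pred=T actual=N -> ctr[0]=2
Ev 4: PC=6 idx=2 pred=T actual=T -> ctr[2]=3
Ev 5: PC=3 idx=3 pred=T actual=T -> ctr[3]=3
Ev 6: PC=4 idx=0 pred=T actual=T -> ctr[0]=3
Ev 7: PC=3 idx=3 pred=T actual=T -> ctr[3]=3

Answer: 3 3 3 3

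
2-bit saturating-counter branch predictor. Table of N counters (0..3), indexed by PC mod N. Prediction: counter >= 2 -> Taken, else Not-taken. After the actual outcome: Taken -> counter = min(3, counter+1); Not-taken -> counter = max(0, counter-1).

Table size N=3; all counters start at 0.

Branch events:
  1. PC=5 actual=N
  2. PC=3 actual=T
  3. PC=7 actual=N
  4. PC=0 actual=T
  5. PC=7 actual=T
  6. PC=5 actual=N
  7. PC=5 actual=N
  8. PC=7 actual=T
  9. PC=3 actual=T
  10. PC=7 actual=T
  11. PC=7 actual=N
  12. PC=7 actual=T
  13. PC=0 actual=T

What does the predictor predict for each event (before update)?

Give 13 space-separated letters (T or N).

Answer: N N N N N N N N T T T T T

Derivation:
Ev 1: PC=5 idx=2 pred=N actual=N -> ctr[2]=0
Ev 2: PC=3 idx=0 pred=N actual=T -> ctr[0]=1
Ev 3: PC=7 idx=1 pred=N actual=N -> ctr[1]=0
Ev 4: PC=0 idx=0 pred=N actual=T -> ctr[0]=2
Ev 5: PC=7 idx=1 pred=N actual=T -> ctr[1]=1
Ev 6: PC=5 idx=2 pred=N actual=N -> ctr[2]=0
Ev 7: PC=5 idx=2 pred=N actual=N -> ctr[2]=0
Ev 8: PC=7 idx=1 pred=N actual=T -> ctr[1]=2
Ev 9: PC=3 idx=0 pred=T actual=T -> ctr[0]=3
Ev 10: PC=7 idx=1 pred=T actual=T -> ctr[1]=3
Ev 11: PC=7 idx=1 pred=T actual=N -> ctr[1]=2
Ev 12: PC=7 idx=1 pred=T actual=T -> ctr[1]=3
Ev 13: PC=0 idx=0 pred=T actual=T -> ctr[0]=3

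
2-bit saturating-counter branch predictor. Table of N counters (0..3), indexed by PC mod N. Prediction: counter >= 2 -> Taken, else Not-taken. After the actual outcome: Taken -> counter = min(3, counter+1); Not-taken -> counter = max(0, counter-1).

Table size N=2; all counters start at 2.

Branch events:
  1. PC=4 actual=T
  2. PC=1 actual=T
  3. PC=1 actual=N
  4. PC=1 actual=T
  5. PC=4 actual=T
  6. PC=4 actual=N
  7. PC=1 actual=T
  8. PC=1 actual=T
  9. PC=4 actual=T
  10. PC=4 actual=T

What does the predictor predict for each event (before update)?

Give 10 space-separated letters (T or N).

Ev 1: PC=4 idx=0 pred=T actual=T -> ctr[0]=3
Ev 2: PC=1 idx=1 pred=T actual=T -> ctr[1]=3
Ev 3: PC=1 idx=1 pred=T actual=N -> ctr[1]=2
Ev 4: PC=1 idx=1 pred=T actual=T -> ctr[1]=3
Ev 5: PC=4 idx=0 pred=T actual=T -> ctr[0]=3
Ev 6: PC=4 idx=0 pred=T actual=N -> ctr[0]=2
Ev 7: PC=1 idx=1 pred=T actual=T -> ctr[1]=3
Ev 8: PC=1 idx=1 pred=T actual=T -> ctr[1]=3
Ev 9: PC=4 idx=0 pred=T actual=T -> ctr[0]=3
Ev 10: PC=4 idx=0 pred=T actual=T -> ctr[0]=3

Answer: T T T T T T T T T T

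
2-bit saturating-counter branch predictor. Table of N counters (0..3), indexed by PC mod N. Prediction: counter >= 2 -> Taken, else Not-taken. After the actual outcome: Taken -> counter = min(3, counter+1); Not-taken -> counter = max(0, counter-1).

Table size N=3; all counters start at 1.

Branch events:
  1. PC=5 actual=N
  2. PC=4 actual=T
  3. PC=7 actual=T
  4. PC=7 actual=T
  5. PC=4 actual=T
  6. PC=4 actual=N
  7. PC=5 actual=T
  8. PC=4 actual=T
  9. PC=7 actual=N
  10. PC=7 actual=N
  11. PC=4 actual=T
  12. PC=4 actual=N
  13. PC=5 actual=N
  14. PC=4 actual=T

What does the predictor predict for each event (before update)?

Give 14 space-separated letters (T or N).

Answer: N N T T T T N T T T N T N N

Derivation:
Ev 1: PC=5 idx=2 pred=N actual=N -> ctr[2]=0
Ev 2: PC=4 idx=1 pred=N actual=T -> ctr[1]=2
Ev 3: PC=7 idx=1 pred=T actual=T -> ctr[1]=3
Ev 4: PC=7 idx=1 pred=T actual=T -> ctr[1]=3
Ev 5: PC=4 idx=1 pred=T actual=T -> ctr[1]=3
Ev 6: PC=4 idx=1 pred=T actual=N -> ctr[1]=2
Ev 7: PC=5 idx=2 pred=N actual=T -> ctr[2]=1
Ev 8: PC=4 idx=1 pred=T actual=T -> ctr[1]=3
Ev 9: PC=7 idx=1 pred=T actual=N -> ctr[1]=2
Ev 10: PC=7 idx=1 pred=T actual=N -> ctr[1]=1
Ev 11: PC=4 idx=1 pred=N actual=T -> ctr[1]=2
Ev 12: PC=4 idx=1 pred=T actual=N -> ctr[1]=1
Ev 13: PC=5 idx=2 pred=N actual=N -> ctr[2]=0
Ev 14: PC=4 idx=1 pred=N actual=T -> ctr[1]=2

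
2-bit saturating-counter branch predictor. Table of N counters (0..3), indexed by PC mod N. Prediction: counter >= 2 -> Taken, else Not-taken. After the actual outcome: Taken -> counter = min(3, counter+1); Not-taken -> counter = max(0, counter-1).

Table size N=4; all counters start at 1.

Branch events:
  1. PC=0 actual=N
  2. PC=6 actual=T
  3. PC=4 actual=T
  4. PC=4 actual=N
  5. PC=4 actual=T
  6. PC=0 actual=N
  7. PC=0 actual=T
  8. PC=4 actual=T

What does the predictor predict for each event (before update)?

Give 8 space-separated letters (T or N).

Ev 1: PC=0 idx=0 pred=N actual=N -> ctr[0]=0
Ev 2: PC=6 idx=2 pred=N actual=T -> ctr[2]=2
Ev 3: PC=4 idx=0 pred=N actual=T -> ctr[0]=1
Ev 4: PC=4 idx=0 pred=N actual=N -> ctr[0]=0
Ev 5: PC=4 idx=0 pred=N actual=T -> ctr[0]=1
Ev 6: PC=0 idx=0 pred=N actual=N -> ctr[0]=0
Ev 7: PC=0 idx=0 pred=N actual=T -> ctr[0]=1
Ev 8: PC=4 idx=0 pred=N actual=T -> ctr[0]=2

Answer: N N N N N N N N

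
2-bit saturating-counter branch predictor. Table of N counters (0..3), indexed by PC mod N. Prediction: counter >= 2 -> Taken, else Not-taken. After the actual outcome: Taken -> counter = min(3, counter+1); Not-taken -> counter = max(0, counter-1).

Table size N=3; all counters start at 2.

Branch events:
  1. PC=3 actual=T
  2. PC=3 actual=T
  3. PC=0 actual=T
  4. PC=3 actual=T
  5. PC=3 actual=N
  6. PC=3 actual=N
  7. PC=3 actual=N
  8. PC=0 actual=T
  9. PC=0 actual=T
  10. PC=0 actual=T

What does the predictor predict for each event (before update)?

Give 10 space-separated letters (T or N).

Ev 1: PC=3 idx=0 pred=T actual=T -> ctr[0]=3
Ev 2: PC=3 idx=0 pred=T actual=T -> ctr[0]=3
Ev 3: PC=0 idx=0 pred=T actual=T -> ctr[0]=3
Ev 4: PC=3 idx=0 pred=T actual=T -> ctr[0]=3
Ev 5: PC=3 idx=0 pred=T actual=N -> ctr[0]=2
Ev 6: PC=3 idx=0 pred=T actual=N -> ctr[0]=1
Ev 7: PC=3 idx=0 pred=N actual=N -> ctr[0]=0
Ev 8: PC=0 idx=0 pred=N actual=T -> ctr[0]=1
Ev 9: PC=0 idx=0 pred=N actual=T -> ctr[0]=2
Ev 10: PC=0 idx=0 pred=T actual=T -> ctr[0]=3

Answer: T T T T T T N N N T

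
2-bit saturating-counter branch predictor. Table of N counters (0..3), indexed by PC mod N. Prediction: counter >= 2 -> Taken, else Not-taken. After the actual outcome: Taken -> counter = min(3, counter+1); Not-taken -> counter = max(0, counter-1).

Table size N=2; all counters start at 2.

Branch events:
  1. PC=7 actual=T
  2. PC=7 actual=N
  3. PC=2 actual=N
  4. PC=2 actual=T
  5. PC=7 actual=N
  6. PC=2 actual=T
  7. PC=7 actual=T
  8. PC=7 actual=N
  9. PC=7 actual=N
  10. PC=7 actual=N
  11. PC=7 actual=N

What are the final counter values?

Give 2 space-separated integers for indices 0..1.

Answer: 3 0

Derivation:
Ev 1: PC=7 idx=1 pred=T actual=T -> ctr[1]=3
Ev 2: PC=7 idx=1 pred=T actual=N -> ctr[1]=2
Ev 3: PC=2 idx=0 pred=T actual=N -> ctr[0]=1
Ev 4: PC=2 idx=0 pred=N actual=T -> ctr[0]=2
Ev 5: PC=7 idx=1 pred=T actual=N -> ctr[1]=1
Ev 6: PC=2 idx=0 pred=T actual=T -> ctr[0]=3
Ev 7: PC=7 idx=1 pred=N actual=T -> ctr[1]=2
Ev 8: PC=7 idx=1 pred=T actual=N -> ctr[1]=1
Ev 9: PC=7 idx=1 pred=N actual=N -> ctr[1]=0
Ev 10: PC=7 idx=1 pred=N actual=N -> ctr[1]=0
Ev 11: PC=7 idx=1 pred=N actual=N -> ctr[1]=0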